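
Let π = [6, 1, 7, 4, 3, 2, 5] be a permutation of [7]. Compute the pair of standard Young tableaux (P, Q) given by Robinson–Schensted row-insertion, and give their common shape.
P = [1, 2, 5] / [3, 7] / [4] / [6];  Q = [1, 3, 7] / [2, 4] / [5] / [6];  common shape = (3, 2, 1, 1)

Row-insert the values π_1, π_2, … into P one at a time, bumping the leftmost entry strictly greater than the inserted value down to the next row. The recording tableau Q records, in position (i, j), the step at which that cell was added to P.
  Insert 6 (step 1): P = [6];  Q = [1]
  Insert 1 (step 2): P = [1] / [6];  Q = [1] / [2]
  Insert 7 (step 3): P = [1, 7] / [6];  Q = [1, 3] / [2]
  Insert 4 (step 4): P = [1, 4] / [6, 7];  Q = [1, 3] / [2, 4]
  Insert 3 (step 5): P = [1, 3] / [4, 7] / [6];  Q = [1, 3] / [2, 4] / [5]
  Insert 2 (step 6): P = [1, 2] / [3, 7] / [4] / [6];  Q = [1, 3] / [2, 4] / [5] / [6]
  Insert 5 (step 7): P = [1, 2, 5] / [3, 7] / [4] / [6];  Q = [1, 3, 7] / [2, 4] / [5] / [6]
Final shape: (3, 2, 1, 1).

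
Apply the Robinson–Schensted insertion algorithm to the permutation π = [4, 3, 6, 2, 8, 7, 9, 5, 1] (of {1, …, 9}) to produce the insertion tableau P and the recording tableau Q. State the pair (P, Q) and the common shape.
P = [1, 5, 7, 9] / [2, 6] / [3, 8] / [4];  Q = [1, 3, 5, 7] / [2, 6] / [4, 8] / [9];  common shape = (4, 2, 2, 1)

Row-insert the values π_1, π_2, … into P one at a time, bumping the leftmost entry strictly greater than the inserted value down to the next row. The recording tableau Q records, in position (i, j), the step at which that cell was added to P.
  Insert 4 (step 1): P = [4];  Q = [1]
  Insert 3 (step 2): P = [3] / [4];  Q = [1] / [2]
  Insert 6 (step 3): P = [3, 6] / [4];  Q = [1, 3] / [2]
  Insert 2 (step 4): P = [2, 6] / [3] / [4];  Q = [1, 3] / [2] / [4]
  Insert 8 (step 5): P = [2, 6, 8] / [3] / [4];  Q = [1, 3, 5] / [2] / [4]
  Insert 7 (step 6): P = [2, 6, 7] / [3, 8] / [4];  Q = [1, 3, 5] / [2, 6] / [4]
  Insert 9 (step 7): P = [2, 6, 7, 9] / [3, 8] / [4];  Q = [1, 3, 5, 7] / [2, 6] / [4]
  Insert 5 (step 8): P = [2, 5, 7, 9] / [3, 6] / [4, 8];  Q = [1, 3, 5, 7] / [2, 6] / [4, 8]
  Insert 1 (step 9): P = [1, 5, 7, 9] / [2, 6] / [3, 8] / [4];  Q = [1, 3, 5, 7] / [2, 6] / [4, 8] / [9]
Final shape: (4, 2, 2, 1).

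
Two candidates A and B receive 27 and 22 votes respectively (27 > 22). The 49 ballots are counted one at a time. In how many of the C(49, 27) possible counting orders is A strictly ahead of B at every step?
Strict-lead orderings = 5071418015120

Total orderings of the 49 votes with 27 for A: C(49, 27) = 49699896548176. By the Bertrand ballot formula (Cycle Lemma / reflection principle), the number of orderings in which A is strictly ahead of B throughout is (p − q)/(p + q) · C(p + q, p) = (27 − 22)/(27 + 22) · 49699896548176 = 5071418015120.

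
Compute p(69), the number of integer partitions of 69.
p(69) = 3554345

Compute p(n) via the recurrence p(n, m) = p(n, m−1) + p(n−m, m), where p(n, m) counts partitions of n with all parts ≤ m and p(n) = p(n, n). The base cases are p(0, m) = 1 and p(n, 0) = 0 for n > 0. Filling the table yields p(69) = 3554345. (Euler's pentagonal recurrence is an alternative.)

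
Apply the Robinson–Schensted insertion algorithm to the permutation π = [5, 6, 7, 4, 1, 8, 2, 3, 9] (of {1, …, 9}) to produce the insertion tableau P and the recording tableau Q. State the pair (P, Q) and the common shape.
P = [1, 2, 3, 8, 9] / [4, 6, 7] / [5];  Q = [1, 2, 3, 6, 9] / [4, 7, 8] / [5];  common shape = (5, 3, 1)

Row-insert the values π_1, π_2, … into P one at a time, bumping the leftmost entry strictly greater than the inserted value down to the next row. The recording tableau Q records, in position (i, j), the step at which that cell was added to P.
  Insert 5 (step 1): P = [5];  Q = [1]
  Insert 6 (step 2): P = [5, 6];  Q = [1, 2]
  Insert 7 (step 3): P = [5, 6, 7];  Q = [1, 2, 3]
  Insert 4 (step 4): P = [4, 6, 7] / [5];  Q = [1, 2, 3] / [4]
  Insert 1 (step 5): P = [1, 6, 7] / [4] / [5];  Q = [1, 2, 3] / [4] / [5]
  Insert 8 (step 6): P = [1, 6, 7, 8] / [4] / [5];  Q = [1, 2, 3, 6] / [4] / [5]
  Insert 2 (step 7): P = [1, 2, 7, 8] / [4, 6] / [5];  Q = [1, 2, 3, 6] / [4, 7] / [5]
  Insert 3 (step 8): P = [1, 2, 3, 8] / [4, 6, 7] / [5];  Q = [1, 2, 3, 6] / [4, 7, 8] / [5]
  Insert 9 (step 9): P = [1, 2, 3, 8, 9] / [4, 6, 7] / [5];  Q = [1, 2, 3, 6, 9] / [4, 7, 8] / [5]
Final shape: (5, 3, 1).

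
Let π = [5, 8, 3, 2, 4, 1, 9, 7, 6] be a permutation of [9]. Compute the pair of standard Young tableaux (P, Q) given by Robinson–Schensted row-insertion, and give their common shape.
P = [1, 4, 6] / [2, 7, 9] / [3, 8] / [5];  Q = [1, 2, 7] / [3, 5, 8] / [4, 9] / [6];  common shape = (3, 3, 2, 1)

Row-insert the values π_1, π_2, … into P one at a time, bumping the leftmost entry strictly greater than the inserted value down to the next row. The recording tableau Q records, in position (i, j), the step at which that cell was added to P.
  Insert 5 (step 1): P = [5];  Q = [1]
  Insert 8 (step 2): P = [5, 8];  Q = [1, 2]
  Insert 3 (step 3): P = [3, 8] / [5];  Q = [1, 2] / [3]
  Insert 2 (step 4): P = [2, 8] / [3] / [5];  Q = [1, 2] / [3] / [4]
  Insert 4 (step 5): P = [2, 4] / [3, 8] / [5];  Q = [1, 2] / [3, 5] / [4]
  Insert 1 (step 6): P = [1, 4] / [2, 8] / [3] / [5];  Q = [1, 2] / [3, 5] / [4] / [6]
  Insert 9 (step 7): P = [1, 4, 9] / [2, 8] / [3] / [5];  Q = [1, 2, 7] / [3, 5] / [4] / [6]
  Insert 7 (step 8): P = [1, 4, 7] / [2, 8, 9] / [3] / [5];  Q = [1, 2, 7] / [3, 5, 8] / [4] / [6]
  Insert 6 (step 9): P = [1, 4, 6] / [2, 7, 9] / [3, 8] / [5];  Q = [1, 2, 7] / [3, 5, 8] / [4, 9] / [6]
Final shape: (3, 3, 2, 1).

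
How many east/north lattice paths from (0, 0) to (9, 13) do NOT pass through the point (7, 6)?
Number of paths = 435644

Total paths from (0, 0) to (9, 13): C(22, 9) = 497420. Paths through (7, 6): (paths (0, 0) → (7, 6)) × (paths (7, 6) → (9, 13)) = C(13, 7) · C(9, 2) = 1716 · 36 = 61776. Avoidance count = 497420 − 61776 = 435644.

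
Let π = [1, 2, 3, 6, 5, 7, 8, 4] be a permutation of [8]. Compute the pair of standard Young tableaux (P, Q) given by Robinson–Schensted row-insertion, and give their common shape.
P = [1, 2, 3, 4, 7, 8] / [5] / [6];  Q = [1, 2, 3, 4, 6, 7] / [5] / [8];  common shape = (6, 1, 1)

Row-insert the values π_1, π_2, … into P one at a time, bumping the leftmost entry strictly greater than the inserted value down to the next row. The recording tableau Q records, in position (i, j), the step at which that cell was added to P.
  Insert 1 (step 1): P = [1];  Q = [1]
  Insert 2 (step 2): P = [1, 2];  Q = [1, 2]
  Insert 3 (step 3): P = [1, 2, 3];  Q = [1, 2, 3]
  Insert 6 (step 4): P = [1, 2, 3, 6];  Q = [1, 2, 3, 4]
  Insert 5 (step 5): P = [1, 2, 3, 5] / [6];  Q = [1, 2, 3, 4] / [5]
  Insert 7 (step 6): P = [1, 2, 3, 5, 7] / [6];  Q = [1, 2, 3, 4, 6] / [5]
  Insert 8 (step 7): P = [1, 2, 3, 5, 7, 8] / [6];  Q = [1, 2, 3, 4, 6, 7] / [5]
  Insert 4 (step 8): P = [1, 2, 3, 4, 7, 8] / [5] / [6];  Q = [1, 2, 3, 4, 6, 7] / [5] / [8]
Final shape: (6, 1, 1).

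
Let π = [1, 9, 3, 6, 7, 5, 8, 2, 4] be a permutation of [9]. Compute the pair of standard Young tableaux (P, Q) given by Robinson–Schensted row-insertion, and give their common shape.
P = [1, 2, 4, 7, 8] / [3, 5] / [6] / [9];  Q = [1, 2, 4, 5, 7] / [3, 9] / [6] / [8];  common shape = (5, 2, 1, 1)

Row-insert the values π_1, π_2, … into P one at a time, bumping the leftmost entry strictly greater than the inserted value down to the next row. The recording tableau Q records, in position (i, j), the step at which that cell was added to P.
  Insert 1 (step 1): P = [1];  Q = [1]
  Insert 9 (step 2): P = [1, 9];  Q = [1, 2]
  Insert 3 (step 3): P = [1, 3] / [9];  Q = [1, 2] / [3]
  Insert 6 (step 4): P = [1, 3, 6] / [9];  Q = [1, 2, 4] / [3]
  Insert 7 (step 5): P = [1, 3, 6, 7] / [9];  Q = [1, 2, 4, 5] / [3]
  Insert 5 (step 6): P = [1, 3, 5, 7] / [6] / [9];  Q = [1, 2, 4, 5] / [3] / [6]
  Insert 8 (step 7): P = [1, 3, 5, 7, 8] / [6] / [9];  Q = [1, 2, 4, 5, 7] / [3] / [6]
  Insert 2 (step 8): P = [1, 2, 5, 7, 8] / [3] / [6] / [9];  Q = [1, 2, 4, 5, 7] / [3] / [6] / [8]
  Insert 4 (step 9): P = [1, 2, 4, 7, 8] / [3, 5] / [6] / [9];  Q = [1, 2, 4, 5, 7] / [3, 9] / [6] / [8]
Final shape: (5, 2, 1, 1).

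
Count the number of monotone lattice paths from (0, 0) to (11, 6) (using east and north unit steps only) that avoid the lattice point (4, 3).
Number of paths = 8176

Total paths from (0, 0) to (11, 6): C(17, 11) = 12376. Paths through (4, 3): (paths (0, 0) → (4, 3)) × (paths (4, 3) → (11, 6)) = C(7, 4) · C(10, 7) = 35 · 120 = 4200. Avoidance count = 12376 − 4200 = 8176.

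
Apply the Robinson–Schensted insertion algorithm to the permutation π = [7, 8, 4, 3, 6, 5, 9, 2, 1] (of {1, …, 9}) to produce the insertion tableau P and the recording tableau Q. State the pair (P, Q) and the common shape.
P = [1, 5, 9] / [2, 6] / [3, 8] / [4] / [7];  Q = [1, 2, 7] / [3, 5] / [4, 6] / [8] / [9];  common shape = (3, 2, 2, 1, 1)

Row-insert the values π_1, π_2, … into P one at a time, bumping the leftmost entry strictly greater than the inserted value down to the next row. The recording tableau Q records, in position (i, j), the step at which that cell was added to P.
  Insert 7 (step 1): P = [7];  Q = [1]
  Insert 8 (step 2): P = [7, 8];  Q = [1, 2]
  Insert 4 (step 3): P = [4, 8] / [7];  Q = [1, 2] / [3]
  Insert 3 (step 4): P = [3, 8] / [4] / [7];  Q = [1, 2] / [3] / [4]
  Insert 6 (step 5): P = [3, 6] / [4, 8] / [7];  Q = [1, 2] / [3, 5] / [4]
  Insert 5 (step 6): P = [3, 5] / [4, 6] / [7, 8];  Q = [1, 2] / [3, 5] / [4, 6]
  Insert 9 (step 7): P = [3, 5, 9] / [4, 6] / [7, 8];  Q = [1, 2, 7] / [3, 5] / [4, 6]
  Insert 2 (step 8): P = [2, 5, 9] / [3, 6] / [4, 8] / [7];  Q = [1, 2, 7] / [3, 5] / [4, 6] / [8]
  Insert 1 (step 9): P = [1, 5, 9] / [2, 6] / [3, 8] / [4] / [7];  Q = [1, 2, 7] / [3, 5] / [4, 6] / [8] / [9]
Final shape: (3, 2, 2, 1, 1).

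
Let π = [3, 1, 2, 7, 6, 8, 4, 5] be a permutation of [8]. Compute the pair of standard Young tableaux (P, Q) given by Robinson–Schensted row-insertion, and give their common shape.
P = [1, 2, 4, 5] / [3, 6, 8] / [7];  Q = [1, 3, 4, 6] / [2, 5, 8] / [7];  common shape = (4, 3, 1)

Row-insert the values π_1, π_2, … into P one at a time, bumping the leftmost entry strictly greater than the inserted value down to the next row. The recording tableau Q records, in position (i, j), the step at which that cell was added to P.
  Insert 3 (step 1): P = [3];  Q = [1]
  Insert 1 (step 2): P = [1] / [3];  Q = [1] / [2]
  Insert 2 (step 3): P = [1, 2] / [3];  Q = [1, 3] / [2]
  Insert 7 (step 4): P = [1, 2, 7] / [3];  Q = [1, 3, 4] / [2]
  Insert 6 (step 5): P = [1, 2, 6] / [3, 7];  Q = [1, 3, 4] / [2, 5]
  Insert 8 (step 6): P = [1, 2, 6, 8] / [3, 7];  Q = [1, 3, 4, 6] / [2, 5]
  Insert 4 (step 7): P = [1, 2, 4, 8] / [3, 6] / [7];  Q = [1, 3, 4, 6] / [2, 5] / [7]
  Insert 5 (step 8): P = [1, 2, 4, 5] / [3, 6, 8] / [7];  Q = [1, 3, 4, 6] / [2, 5, 8] / [7]
Final shape: (4, 3, 1).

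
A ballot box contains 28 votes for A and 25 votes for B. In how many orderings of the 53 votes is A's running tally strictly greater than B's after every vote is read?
Strict-lead orderings = 51166197843852

Total orderings of the 53 votes with 28 for A: C(53, 28) = 903936161908052. By the Bertrand ballot formula (Cycle Lemma / reflection principle), the number of orderings in which A is strictly ahead of B throughout is (p − q)/(p + q) · C(p + q, p) = (28 − 25)/(28 + 25) · 903936161908052 = 51166197843852.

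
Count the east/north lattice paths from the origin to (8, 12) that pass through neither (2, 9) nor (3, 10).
Number of paths = 117654

Inclusion–exclusion. Total paths: C(20, 8) = 125970. Through P₁: C(11, 2)·C(9, 6) = 4620. Through P₂: C(13, 3)·C(7, 5) = 6006. Since P₁ is strictly southwest of P₂, a monotone path through both must visit P₁ then P₂; paths through both = C(11, 2)·C(2, 1)·C(7, 5) = 2310. Avoid both = 125970 − 4620 − 6006 + 2310 = 117654.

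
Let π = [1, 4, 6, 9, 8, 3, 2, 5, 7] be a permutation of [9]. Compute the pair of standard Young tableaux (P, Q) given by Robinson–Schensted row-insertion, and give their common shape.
P = [1, 2, 5, 7] / [3, 6, 8] / [4] / [9];  Q = [1, 2, 3, 4] / [5, 8, 9] / [6] / [7];  common shape = (4, 3, 1, 1)

Row-insert the values π_1, π_2, … into P one at a time, bumping the leftmost entry strictly greater than the inserted value down to the next row. The recording tableau Q records, in position (i, j), the step at which that cell was added to P.
  Insert 1 (step 1): P = [1];  Q = [1]
  Insert 4 (step 2): P = [1, 4];  Q = [1, 2]
  Insert 6 (step 3): P = [1, 4, 6];  Q = [1, 2, 3]
  Insert 9 (step 4): P = [1, 4, 6, 9];  Q = [1, 2, 3, 4]
  Insert 8 (step 5): P = [1, 4, 6, 8] / [9];  Q = [1, 2, 3, 4] / [5]
  Insert 3 (step 6): P = [1, 3, 6, 8] / [4] / [9];  Q = [1, 2, 3, 4] / [5] / [6]
  Insert 2 (step 7): P = [1, 2, 6, 8] / [3] / [4] / [9];  Q = [1, 2, 3, 4] / [5] / [6] / [7]
  Insert 5 (step 8): P = [1, 2, 5, 8] / [3, 6] / [4] / [9];  Q = [1, 2, 3, 4] / [5, 8] / [6] / [7]
  Insert 7 (step 9): P = [1, 2, 5, 7] / [3, 6, 8] / [4] / [9];  Q = [1, 2, 3, 4] / [5, 8, 9] / [6] / [7]
Final shape: (4, 3, 1, 1).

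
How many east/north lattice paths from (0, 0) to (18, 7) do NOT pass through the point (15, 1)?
Number of paths = 479356

Total paths from (0, 0) to (18, 7): C(25, 18) = 480700. Paths through (15, 1): (paths (0, 0) → (15, 1)) × (paths (15, 1) → (18, 7)) = C(16, 15) · C(9, 3) = 16 · 84 = 1344. Avoidance count = 480700 − 1344 = 479356.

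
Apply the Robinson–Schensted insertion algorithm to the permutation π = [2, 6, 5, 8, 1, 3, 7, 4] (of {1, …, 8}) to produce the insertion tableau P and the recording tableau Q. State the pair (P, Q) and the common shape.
P = [1, 3, 4] / [2, 5, 7] / [6, 8];  Q = [1, 2, 4] / [3, 6, 7] / [5, 8];  common shape = (3, 3, 2)

Row-insert the values π_1, π_2, … into P one at a time, bumping the leftmost entry strictly greater than the inserted value down to the next row. The recording tableau Q records, in position (i, j), the step at which that cell was added to P.
  Insert 2 (step 1): P = [2];  Q = [1]
  Insert 6 (step 2): P = [2, 6];  Q = [1, 2]
  Insert 5 (step 3): P = [2, 5] / [6];  Q = [1, 2] / [3]
  Insert 8 (step 4): P = [2, 5, 8] / [6];  Q = [1, 2, 4] / [3]
  Insert 1 (step 5): P = [1, 5, 8] / [2] / [6];  Q = [1, 2, 4] / [3] / [5]
  Insert 3 (step 6): P = [1, 3, 8] / [2, 5] / [6];  Q = [1, 2, 4] / [3, 6] / [5]
  Insert 7 (step 7): P = [1, 3, 7] / [2, 5, 8] / [6];  Q = [1, 2, 4] / [3, 6, 7] / [5]
  Insert 4 (step 8): P = [1, 3, 4] / [2, 5, 7] / [6, 8];  Q = [1, 2, 4] / [3, 6, 7] / [5, 8]
Final shape: (3, 3, 2).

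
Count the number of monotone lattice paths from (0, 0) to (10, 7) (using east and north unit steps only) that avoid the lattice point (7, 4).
Number of paths = 12848

Total paths from (0, 0) to (10, 7): C(17, 10) = 19448. Paths through (7, 4): (paths (0, 0) → (7, 4)) × (paths (7, 4) → (10, 7)) = C(11, 7) · C(6, 3) = 330 · 20 = 6600. Avoidance count = 19448 − 6600 = 12848.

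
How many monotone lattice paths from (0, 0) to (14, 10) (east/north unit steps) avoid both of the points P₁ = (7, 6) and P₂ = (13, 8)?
Number of paths = 928650

Inclusion–exclusion. Total paths: C(24, 14) = 1961256. Through P₁: C(13, 7)·C(11, 7) = 566280. Through P₂: C(21, 13)·C(3, 1) = 610470. Since P₁ is strictly southwest of P₂, a monotone path through both must visit P₁ then P₂; paths through both = C(13, 7)·C(8, 6)·C(3, 1) = 144144. Avoid both = 1961256 − 566280 − 610470 + 144144 = 928650.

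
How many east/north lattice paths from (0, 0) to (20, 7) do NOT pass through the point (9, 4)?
Number of paths = 627770

Total paths from (0, 0) to (20, 7): C(27, 20) = 888030. Paths through (9, 4): (paths (0, 0) → (9, 4)) × (paths (9, 4) → (20, 7)) = C(13, 9) · C(14, 11) = 715 · 364 = 260260. Avoidance count = 888030 − 260260 = 627770.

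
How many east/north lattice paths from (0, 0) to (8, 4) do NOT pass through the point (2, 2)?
Number of paths = 327

Total paths from (0, 0) to (8, 4): C(12, 8) = 495. Paths through (2, 2): (paths (0, 0) → (2, 2)) × (paths (2, 2) → (8, 4)) = C(4, 2) · C(8, 6) = 6 · 28 = 168. Avoidance count = 495 − 168 = 327.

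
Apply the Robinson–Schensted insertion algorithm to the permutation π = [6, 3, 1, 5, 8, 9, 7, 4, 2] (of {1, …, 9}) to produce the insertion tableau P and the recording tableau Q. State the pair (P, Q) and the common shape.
P = [1, 2, 7, 9] / [3, 4] / [5, 8] / [6];  Q = [1, 4, 5, 6] / [2, 7] / [3, 8] / [9];  common shape = (4, 2, 2, 1)

Row-insert the values π_1, π_2, … into P one at a time, bumping the leftmost entry strictly greater than the inserted value down to the next row. The recording tableau Q records, in position (i, j), the step at which that cell was added to P.
  Insert 6 (step 1): P = [6];  Q = [1]
  Insert 3 (step 2): P = [3] / [6];  Q = [1] / [2]
  Insert 1 (step 3): P = [1] / [3] / [6];  Q = [1] / [2] / [3]
  Insert 5 (step 4): P = [1, 5] / [3] / [6];  Q = [1, 4] / [2] / [3]
  Insert 8 (step 5): P = [1, 5, 8] / [3] / [6];  Q = [1, 4, 5] / [2] / [3]
  Insert 9 (step 6): P = [1, 5, 8, 9] / [3] / [6];  Q = [1, 4, 5, 6] / [2] / [3]
  Insert 7 (step 7): P = [1, 5, 7, 9] / [3, 8] / [6];  Q = [1, 4, 5, 6] / [2, 7] / [3]
  Insert 4 (step 8): P = [1, 4, 7, 9] / [3, 5] / [6, 8];  Q = [1, 4, 5, 6] / [2, 7] / [3, 8]
  Insert 2 (step 9): P = [1, 2, 7, 9] / [3, 4] / [5, 8] / [6];  Q = [1, 4, 5, 6] / [2, 7] / [3, 8] / [9]
Final shape: (4, 2, 2, 1).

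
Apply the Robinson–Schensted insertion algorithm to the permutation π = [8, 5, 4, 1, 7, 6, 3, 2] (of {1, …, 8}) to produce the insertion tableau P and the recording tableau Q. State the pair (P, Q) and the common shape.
P = [1, 2] / [3, 6] / [4, 7] / [5] / [8];  Q = [1, 5] / [2, 6] / [3, 7] / [4] / [8];  common shape = (2, 2, 2, 1, 1)

Row-insert the values π_1, π_2, … into P one at a time, bumping the leftmost entry strictly greater than the inserted value down to the next row. The recording tableau Q records, in position (i, j), the step at which that cell was added to P.
  Insert 8 (step 1): P = [8];  Q = [1]
  Insert 5 (step 2): P = [5] / [8];  Q = [1] / [2]
  Insert 4 (step 3): P = [4] / [5] / [8];  Q = [1] / [2] / [3]
  Insert 1 (step 4): P = [1] / [4] / [5] / [8];  Q = [1] / [2] / [3] / [4]
  Insert 7 (step 5): P = [1, 7] / [4] / [5] / [8];  Q = [1, 5] / [2] / [3] / [4]
  Insert 6 (step 6): P = [1, 6] / [4, 7] / [5] / [8];  Q = [1, 5] / [2, 6] / [3] / [4]
  Insert 3 (step 7): P = [1, 3] / [4, 6] / [5, 7] / [8];  Q = [1, 5] / [2, 6] / [3, 7] / [4]
  Insert 2 (step 8): P = [1, 2] / [3, 6] / [4, 7] / [5] / [8];  Q = [1, 5] / [2, 6] / [3, 7] / [4] / [8]
Final shape: (2, 2, 2, 1, 1).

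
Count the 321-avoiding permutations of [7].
C_7 = 429

These 321-avoiding permutations are counted by the Catalan number C_n = (1/(n + 1)) · C(2n, n). For n = 7: C_7 = (1/8) · C(14, 7) = 3432/8 = 429.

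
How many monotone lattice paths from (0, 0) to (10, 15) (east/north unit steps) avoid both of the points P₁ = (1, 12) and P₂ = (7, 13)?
Number of paths = 2491610

Inclusion–exclusion. Total paths: C(25, 10) = 3268760. Through P₁: C(13, 1)·C(12, 9) = 2860. Through P₂: C(20, 7)·C(5, 3) = 775200. Since P₁ is strictly southwest of P₂, a monotone path through both must visit P₁ then P₂; paths through both = C(13, 1)·C(7, 6)·C(5, 3) = 910. Avoid both = 3268760 − 2860 − 775200 + 910 = 2491610.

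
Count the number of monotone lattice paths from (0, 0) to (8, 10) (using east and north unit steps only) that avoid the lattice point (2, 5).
Number of paths = 34056

Total paths from (0, 0) to (8, 10): C(18, 8) = 43758. Paths through (2, 5): (paths (0, 0) → (2, 5)) × (paths (2, 5) → (8, 10)) = C(7, 2) · C(11, 6) = 21 · 462 = 9702. Avoidance count = 43758 − 9702 = 34056.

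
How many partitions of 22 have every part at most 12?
p(22, parts ≤ 12) = 905

Use the recurrence p(n, m) = p(n, m−1) + p(n−m, m): either the largest part is < m (count p(n, m−1)) or the largest part is exactly m (remove one copy of m, count p(n−m, m)). With p(0, ·) = 1 this gives p(22, parts ≤ 12) = 905. (By conjugating Young diagrams, this also counts partitions of 22 into at most 12 parts.)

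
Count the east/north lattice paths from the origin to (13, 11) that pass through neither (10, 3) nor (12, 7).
Number of paths = 2218464

Inclusion–exclusion. Total paths: C(24, 13) = 2496144. Through P₁: C(13, 10)·C(11, 3) = 47190. Through P₂: C(19, 12)·C(5, 1) = 251940. Since P₁ is strictly southwest of P₂, a monotone path through both must visit P₁ then P₂; paths through both = C(13, 10)·C(6, 2)·C(5, 1) = 21450. Avoid both = 2496144 − 47190 − 251940 + 21450 = 2218464.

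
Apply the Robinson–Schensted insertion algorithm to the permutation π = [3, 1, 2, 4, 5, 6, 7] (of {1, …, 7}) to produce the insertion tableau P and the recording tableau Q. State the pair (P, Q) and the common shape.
P = [1, 2, 4, 5, 6, 7] / [3];  Q = [1, 3, 4, 5, 6, 7] / [2];  common shape = (6, 1)

Row-insert the values π_1, π_2, … into P one at a time, bumping the leftmost entry strictly greater than the inserted value down to the next row. The recording tableau Q records, in position (i, j), the step at which that cell was added to P.
  Insert 3 (step 1): P = [3];  Q = [1]
  Insert 1 (step 2): P = [1] / [3];  Q = [1] / [2]
  Insert 2 (step 3): P = [1, 2] / [3];  Q = [1, 3] / [2]
  Insert 4 (step 4): P = [1, 2, 4] / [3];  Q = [1, 3, 4] / [2]
  Insert 5 (step 5): P = [1, 2, 4, 5] / [3];  Q = [1, 3, 4, 5] / [2]
  Insert 6 (step 6): P = [1, 2, 4, 5, 6] / [3];  Q = [1, 3, 4, 5, 6] / [2]
  Insert 7 (step 7): P = [1, 2, 4, 5, 6, 7] / [3];  Q = [1, 3, 4, 5, 6, 7] / [2]
Final shape: (6, 1).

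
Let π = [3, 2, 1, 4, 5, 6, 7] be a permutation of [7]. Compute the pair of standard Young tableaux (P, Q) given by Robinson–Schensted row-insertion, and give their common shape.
P = [1, 4, 5, 6, 7] / [2] / [3];  Q = [1, 4, 5, 6, 7] / [2] / [3];  common shape = (5, 1, 1)

Row-insert the values π_1, π_2, … into P one at a time, bumping the leftmost entry strictly greater than the inserted value down to the next row. The recording tableau Q records, in position (i, j), the step at which that cell was added to P.
  Insert 3 (step 1): P = [3];  Q = [1]
  Insert 2 (step 2): P = [2] / [3];  Q = [1] / [2]
  Insert 1 (step 3): P = [1] / [2] / [3];  Q = [1] / [2] / [3]
  Insert 4 (step 4): P = [1, 4] / [2] / [3];  Q = [1, 4] / [2] / [3]
  Insert 5 (step 5): P = [1, 4, 5] / [2] / [3];  Q = [1, 4, 5] / [2] / [3]
  Insert 6 (step 6): P = [1, 4, 5, 6] / [2] / [3];  Q = [1, 4, 5, 6] / [2] / [3]
  Insert 7 (step 7): P = [1, 4, 5, 6, 7] / [2] / [3];  Q = [1, 4, 5, 6, 7] / [2] / [3]
Final shape: (5, 1, 1).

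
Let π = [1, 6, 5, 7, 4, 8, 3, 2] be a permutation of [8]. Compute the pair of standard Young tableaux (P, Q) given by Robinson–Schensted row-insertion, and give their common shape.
P = [1, 2, 7, 8] / [3] / [4] / [5] / [6];  Q = [1, 2, 4, 6] / [3] / [5] / [7] / [8];  common shape = (4, 1, 1, 1, 1)

Row-insert the values π_1, π_2, … into P one at a time, bumping the leftmost entry strictly greater than the inserted value down to the next row. The recording tableau Q records, in position (i, j), the step at which that cell was added to P.
  Insert 1 (step 1): P = [1];  Q = [1]
  Insert 6 (step 2): P = [1, 6];  Q = [1, 2]
  Insert 5 (step 3): P = [1, 5] / [6];  Q = [1, 2] / [3]
  Insert 7 (step 4): P = [1, 5, 7] / [6];  Q = [1, 2, 4] / [3]
  Insert 4 (step 5): P = [1, 4, 7] / [5] / [6];  Q = [1, 2, 4] / [3] / [5]
  Insert 8 (step 6): P = [1, 4, 7, 8] / [5] / [6];  Q = [1, 2, 4, 6] / [3] / [5]
  Insert 3 (step 7): P = [1, 3, 7, 8] / [4] / [5] / [6];  Q = [1, 2, 4, 6] / [3] / [5] / [7]
  Insert 2 (step 8): P = [1, 2, 7, 8] / [3] / [4] / [5] / [6];  Q = [1, 2, 4, 6] / [3] / [5] / [7] / [8]
Final shape: (4, 1, 1, 1, 1).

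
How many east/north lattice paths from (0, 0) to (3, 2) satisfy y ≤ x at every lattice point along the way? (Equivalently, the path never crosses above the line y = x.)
Number of paths = 5

By the reflection principle (André's argument), the number of monotone paths to (3, 2) with n ≤ m that never go above y = x is C(5, 3) − C(5, 4) = 10 − 5 = 5.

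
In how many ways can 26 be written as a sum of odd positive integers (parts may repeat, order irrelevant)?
p_odd(26) = 165

Enumerate partitions using only odd parts via the recurrence o(n, m) = o(n, m−2) + o(n−m, m) over odd m, starting from the largest odd part ≤ n. This gives p_odd(26) = 165. (Euler's theorem: equals the count of distinct-part partitions.)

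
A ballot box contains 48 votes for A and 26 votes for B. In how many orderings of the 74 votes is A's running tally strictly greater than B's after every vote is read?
Strict-lead orderings = 19643261891253814044

Total orderings of the 74 votes with 48 for A: C(74, 48) = 66072789997853738148. By the Bertrand ballot formula (Cycle Lemma / reflection principle), the number of orderings in which A is strictly ahead of B throughout is (p − q)/(p + q) · C(p + q, p) = (48 − 26)/(48 + 26) · 66072789997853738148 = 19643261891253814044.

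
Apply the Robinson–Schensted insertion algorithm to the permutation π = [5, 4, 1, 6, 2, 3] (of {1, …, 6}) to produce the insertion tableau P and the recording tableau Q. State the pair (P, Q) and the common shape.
P = [1, 2, 3] / [4, 6] / [5];  Q = [1, 4, 6] / [2, 5] / [3];  common shape = (3, 2, 1)

Row-insert the values π_1, π_2, … into P one at a time, bumping the leftmost entry strictly greater than the inserted value down to the next row. The recording tableau Q records, in position (i, j), the step at which that cell was added to P.
  Insert 5 (step 1): P = [5];  Q = [1]
  Insert 4 (step 2): P = [4] / [5];  Q = [1] / [2]
  Insert 1 (step 3): P = [1] / [4] / [5];  Q = [1] / [2] / [3]
  Insert 6 (step 4): P = [1, 6] / [4] / [5];  Q = [1, 4] / [2] / [3]
  Insert 2 (step 5): P = [1, 2] / [4, 6] / [5];  Q = [1, 4] / [2, 5] / [3]
  Insert 3 (step 6): P = [1, 2, 3] / [4, 6] / [5];  Q = [1, 4, 6] / [2, 5] / [3]
Final shape: (3, 2, 1).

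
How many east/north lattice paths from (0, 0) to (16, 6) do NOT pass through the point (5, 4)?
Number of paths = 64785

Total paths from (0, 0) to (16, 6): C(22, 16) = 74613. Paths through (5, 4): (paths (0, 0) → (5, 4)) × (paths (5, 4) → (16, 6)) = C(9, 5) · C(13, 11) = 126 · 78 = 9828. Avoidance count = 74613 − 9828 = 64785.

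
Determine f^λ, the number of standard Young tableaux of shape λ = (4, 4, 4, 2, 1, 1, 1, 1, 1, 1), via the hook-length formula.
# SYT of shape (4, 4, 4, 2, 1, 1, 1, 1, 1, 1) = 14244300

Hook-length formula: f^λ = n! / Π hook(c), product over all cells c of the Young diagram. For λ = (4, 4, 4, 2, 1, 1, 1, 1, 1, 1), n = 20 boxes. Hook lengths by row (left-to-right, top-to-bottom): [13, 6, 4, 3]; [12, 5, 3, 2]; [11, 4, 2, 1]; [8, 1]; [6]; [5]; [4]; [3]; [2]; [1]. Product of hooks = 170798284800. So f^λ = 20! / 170798284800 = 2432902008176640000 / 170798284800 = 14244300.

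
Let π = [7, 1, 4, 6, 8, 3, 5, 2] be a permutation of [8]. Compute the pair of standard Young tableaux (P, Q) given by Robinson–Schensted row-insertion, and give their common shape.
P = [1, 2, 5, 8] / [3, 6] / [4] / [7];  Q = [1, 3, 4, 5] / [2, 7] / [6] / [8];  common shape = (4, 2, 1, 1)

Row-insert the values π_1, π_2, … into P one at a time, bumping the leftmost entry strictly greater than the inserted value down to the next row. The recording tableau Q records, in position (i, j), the step at which that cell was added to P.
  Insert 7 (step 1): P = [7];  Q = [1]
  Insert 1 (step 2): P = [1] / [7];  Q = [1] / [2]
  Insert 4 (step 3): P = [1, 4] / [7];  Q = [1, 3] / [2]
  Insert 6 (step 4): P = [1, 4, 6] / [7];  Q = [1, 3, 4] / [2]
  Insert 8 (step 5): P = [1, 4, 6, 8] / [7];  Q = [1, 3, 4, 5] / [2]
  Insert 3 (step 6): P = [1, 3, 6, 8] / [4] / [7];  Q = [1, 3, 4, 5] / [2] / [6]
  Insert 5 (step 7): P = [1, 3, 5, 8] / [4, 6] / [7];  Q = [1, 3, 4, 5] / [2, 7] / [6]
  Insert 2 (step 8): P = [1, 2, 5, 8] / [3, 6] / [4] / [7];  Q = [1, 3, 4, 5] / [2, 7] / [6] / [8]
Final shape: (4, 2, 1, 1).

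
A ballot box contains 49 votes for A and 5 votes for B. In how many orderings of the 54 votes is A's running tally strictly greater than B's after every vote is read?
Strict-lead orderings = 2576860

Total orderings of the 54 votes with 49 for A: C(54, 49) = 3162510. By the Bertrand ballot formula (Cycle Lemma / reflection principle), the number of orderings in which A is strictly ahead of B throughout is (p − q)/(p + q) · C(p + q, p) = (49 − 5)/(49 + 5) · 3162510 = 2576860.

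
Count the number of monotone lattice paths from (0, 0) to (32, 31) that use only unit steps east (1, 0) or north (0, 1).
Number of paths = 916312070471295267

A monotone lattice path from (0, 0) to (32, 31) consists of 32 east steps and 31 north steps in some order, so it is determined by which 32 of the 63 steps are east. The count is C(63, 32) = 916312070471295267.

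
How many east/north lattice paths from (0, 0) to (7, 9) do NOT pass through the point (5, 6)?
Number of paths = 6820

Total paths from (0, 0) to (7, 9): C(16, 7) = 11440. Paths through (5, 6): (paths (0, 0) → (5, 6)) × (paths (5, 6) → (7, 9)) = C(11, 5) · C(5, 2) = 462 · 10 = 4620. Avoidance count = 11440 − 4620 = 6820.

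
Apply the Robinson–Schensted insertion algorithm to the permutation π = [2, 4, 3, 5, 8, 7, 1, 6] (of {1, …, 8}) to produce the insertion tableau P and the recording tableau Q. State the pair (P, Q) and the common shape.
P = [1, 3, 5, 6] / [2, 7] / [4, 8];  Q = [1, 2, 4, 5] / [3, 6] / [7, 8];  common shape = (4, 2, 2)

Row-insert the values π_1, π_2, … into P one at a time, bumping the leftmost entry strictly greater than the inserted value down to the next row. The recording tableau Q records, in position (i, j), the step at which that cell was added to P.
  Insert 2 (step 1): P = [2];  Q = [1]
  Insert 4 (step 2): P = [2, 4];  Q = [1, 2]
  Insert 3 (step 3): P = [2, 3] / [4];  Q = [1, 2] / [3]
  Insert 5 (step 4): P = [2, 3, 5] / [4];  Q = [1, 2, 4] / [3]
  Insert 8 (step 5): P = [2, 3, 5, 8] / [4];  Q = [1, 2, 4, 5] / [3]
  Insert 7 (step 6): P = [2, 3, 5, 7] / [4, 8];  Q = [1, 2, 4, 5] / [3, 6]
  Insert 1 (step 7): P = [1, 3, 5, 7] / [2, 8] / [4];  Q = [1, 2, 4, 5] / [3, 6] / [7]
  Insert 6 (step 8): P = [1, 3, 5, 6] / [2, 7] / [4, 8];  Q = [1, 2, 4, 5] / [3, 6] / [7, 8]
Final shape: (4, 2, 2).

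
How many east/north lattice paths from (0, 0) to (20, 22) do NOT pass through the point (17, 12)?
Number of paths = 498949370010

Total paths from (0, 0) to (20, 22): C(42, 20) = 513791607420. Paths through (17, 12): (paths (0, 0) → (17, 12)) × (paths (17, 12) → (20, 22)) = C(29, 17) · C(13, 3) = 51895935 · 286 = 14842237410. Avoidance count = 513791607420 − 14842237410 = 498949370010.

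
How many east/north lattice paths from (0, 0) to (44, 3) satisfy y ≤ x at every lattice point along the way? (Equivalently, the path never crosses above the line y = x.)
Number of paths = 15134

By the reflection principle (André's argument), the number of monotone paths to (44, 3) with n ≤ m that never go above y = x is C(47, 44) − C(47, 45) = 16215 − 1081 = 15134.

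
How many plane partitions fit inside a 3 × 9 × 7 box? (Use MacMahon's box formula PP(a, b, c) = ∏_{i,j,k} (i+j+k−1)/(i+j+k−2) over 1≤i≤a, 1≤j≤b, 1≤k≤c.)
PP(3, 9, 7) = 24584605760

Evaluate the triple product over i = 1..3, j = 1..9, k = 1..7. The factors are (2/1) · (3/2) · (4/3) · (5/4) · (6/5) · (7/6) · (8/7) · (3/2) · … (189 factors total). The numerators and denominators telescope so the product is an integer; carrying out the multiplication exactly gives PP(3, 9, 7) = 24584605760.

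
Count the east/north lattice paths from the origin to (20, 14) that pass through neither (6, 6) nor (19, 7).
Number of paths = 1091349248

Inclusion–exclusion. Total paths: C(34, 20) = 1391975640. Through P₁: C(12, 6)·C(22, 14) = 295467480. Through P₂: C(26, 19)·C(8, 1) = 5262400. Since P₁ is strictly southwest of P₂, a monotone path through both must visit P₁ then P₂; paths through both = C(12, 6)·C(14, 13)·C(8, 1) = 103488. Avoid both = 1391975640 − 295467480 − 5262400 + 103488 = 1091349248.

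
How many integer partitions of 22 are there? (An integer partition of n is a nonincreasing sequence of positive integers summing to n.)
p(22) = 1002

Compute p(n) via the recurrence p(n, m) = p(n, m−1) + p(n−m, m), where p(n, m) counts partitions of n with all parts ≤ m and p(n) = p(n, n). The base cases are p(0, m) = 1 and p(n, 0) = 0 for n > 0. Filling the table yields p(22) = 1002. (Euler's pentagonal recurrence is an alternative.)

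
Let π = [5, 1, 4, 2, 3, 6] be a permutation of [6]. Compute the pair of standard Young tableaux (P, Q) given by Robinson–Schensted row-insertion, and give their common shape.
P = [1, 2, 3, 6] / [4] / [5];  Q = [1, 3, 5, 6] / [2] / [4];  common shape = (4, 1, 1)

Row-insert the values π_1, π_2, … into P one at a time, bumping the leftmost entry strictly greater than the inserted value down to the next row. The recording tableau Q records, in position (i, j), the step at which that cell was added to P.
  Insert 5 (step 1): P = [5];  Q = [1]
  Insert 1 (step 2): P = [1] / [5];  Q = [1] / [2]
  Insert 4 (step 3): P = [1, 4] / [5];  Q = [1, 3] / [2]
  Insert 2 (step 4): P = [1, 2] / [4] / [5];  Q = [1, 3] / [2] / [4]
  Insert 3 (step 5): P = [1, 2, 3] / [4] / [5];  Q = [1, 3, 5] / [2] / [4]
  Insert 6 (step 6): P = [1, 2, 3, 6] / [4] / [5];  Q = [1, 3, 5, 6] / [2] / [4]
Final shape: (4, 1, 1).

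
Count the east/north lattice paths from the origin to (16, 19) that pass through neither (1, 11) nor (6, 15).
Number of paths = 4001240430

Inclusion–exclusion. Total paths: C(35, 16) = 4059928950. Through P₁: C(12, 1)·C(23, 15) = 5883768. Through P₂: C(21, 6)·C(14, 10) = 54318264. Since P₁ is strictly southwest of P₂, a monotone path through both must visit P₁ then P₂; paths through both = C(12, 1)·C(9, 5)·C(14, 10) = 1513512. Avoid both = 4059928950 − 5883768 − 54318264 + 1513512 = 4001240430.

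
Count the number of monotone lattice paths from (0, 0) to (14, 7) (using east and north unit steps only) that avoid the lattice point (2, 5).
Number of paths = 114369

Total paths from (0, 0) to (14, 7): C(21, 14) = 116280. Paths through (2, 5): (paths (0, 0) → (2, 5)) × (paths (2, 5) → (14, 7)) = C(7, 2) · C(14, 12) = 21 · 91 = 1911. Avoidance count = 116280 − 1911 = 114369.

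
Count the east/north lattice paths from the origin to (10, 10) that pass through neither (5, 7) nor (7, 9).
Number of paths = 113652

Inclusion–exclusion. Total paths: C(20, 10) = 184756. Through P₁: C(12, 5)·C(8, 5) = 44352. Through P₂: C(16, 7)·C(4, 3) = 45760. Since P₁ is strictly southwest of P₂, a monotone path through both must visit P₁ then P₂; paths through both = C(12, 5)·C(4, 2)·C(4, 3) = 19008. Avoid both = 184756 − 44352 − 45760 + 19008 = 113652.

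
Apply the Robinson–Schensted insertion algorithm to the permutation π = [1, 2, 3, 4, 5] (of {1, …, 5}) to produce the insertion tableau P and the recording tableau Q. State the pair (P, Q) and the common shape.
P = [1, 2, 3, 4, 5];  Q = [1, 2, 3, 4, 5];  common shape = (5)

Row-insert the values π_1, π_2, … into P one at a time, bumping the leftmost entry strictly greater than the inserted value down to the next row. The recording tableau Q records, in position (i, j), the step at which that cell was added to P.
  Insert 1 (step 1): P = [1];  Q = [1]
  Insert 2 (step 2): P = [1, 2];  Q = [1, 2]
  Insert 3 (step 3): P = [1, 2, 3];  Q = [1, 2, 3]
  Insert 4 (step 4): P = [1, 2, 3, 4];  Q = [1, 2, 3, 4]
  Insert 5 (step 5): P = [1, 2, 3, 4, 5];  Q = [1, 2, 3, 4, 5]
Final shape: (5).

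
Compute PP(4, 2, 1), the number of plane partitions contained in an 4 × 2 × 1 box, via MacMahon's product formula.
PP(4, 2, 1) = 15

Evaluate the triple product over i = 1..4, j = 1..2, k = 1..1. The factors are (2/1) · (3/2) · (3/2) · (4/3) · (4/3) · (5/4) · (5/4) · (6/5). The numerators and denominators telescope so the product is an integer; carrying out the multiplication exactly gives PP(4, 2, 1) = 15.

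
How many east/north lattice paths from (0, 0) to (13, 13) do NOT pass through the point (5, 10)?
Number of paths = 9905105

Total paths from (0, 0) to (13, 13): C(26, 13) = 10400600. Paths through (5, 10): (paths (0, 0) → (5, 10)) × (paths (5, 10) → (13, 13)) = C(15, 5) · C(11, 8) = 3003 · 165 = 495495. Avoidance count = 10400600 − 495495 = 9905105.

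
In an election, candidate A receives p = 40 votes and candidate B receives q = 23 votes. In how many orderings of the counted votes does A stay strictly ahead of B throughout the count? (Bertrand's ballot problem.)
Strict-lead orderings = 25363302339192405

Total orderings of the 63 votes with 40 for A: C(63, 40) = 93993414551124795. By the Bertrand ballot formula (Cycle Lemma / reflection principle), the number of orderings in which A is strictly ahead of B throughout is (p − q)/(p + q) · C(p + q, p) = (40 − 23)/(40 + 23) · 93993414551124795 = 25363302339192405.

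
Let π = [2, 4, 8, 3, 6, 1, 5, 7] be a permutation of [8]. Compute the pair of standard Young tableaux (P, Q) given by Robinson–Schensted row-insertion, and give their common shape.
P = [1, 3, 5, 7] / [2, 6] / [4, 8];  Q = [1, 2, 3, 8] / [4, 5] / [6, 7];  common shape = (4, 2, 2)

Row-insert the values π_1, π_2, … into P one at a time, bumping the leftmost entry strictly greater than the inserted value down to the next row. The recording tableau Q records, in position (i, j), the step at which that cell was added to P.
  Insert 2 (step 1): P = [2];  Q = [1]
  Insert 4 (step 2): P = [2, 4];  Q = [1, 2]
  Insert 8 (step 3): P = [2, 4, 8];  Q = [1, 2, 3]
  Insert 3 (step 4): P = [2, 3, 8] / [4];  Q = [1, 2, 3] / [4]
  Insert 6 (step 5): P = [2, 3, 6] / [4, 8];  Q = [1, 2, 3] / [4, 5]
  Insert 1 (step 6): P = [1, 3, 6] / [2, 8] / [4];  Q = [1, 2, 3] / [4, 5] / [6]
  Insert 5 (step 7): P = [1, 3, 5] / [2, 6] / [4, 8];  Q = [1, 2, 3] / [4, 5] / [6, 7]
  Insert 7 (step 8): P = [1, 3, 5, 7] / [2, 6] / [4, 8];  Q = [1, 2, 3, 8] / [4, 5] / [6, 7]
Final shape: (4, 2, 2).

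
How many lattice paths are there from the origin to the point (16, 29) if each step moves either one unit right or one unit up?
Number of paths = 646626422970

A monotone lattice path from (0, 0) to (16, 29) consists of 16 east steps and 29 north steps in some order, so it is determined by which 16 of the 45 steps are east. The count is C(45, 16) = 646626422970.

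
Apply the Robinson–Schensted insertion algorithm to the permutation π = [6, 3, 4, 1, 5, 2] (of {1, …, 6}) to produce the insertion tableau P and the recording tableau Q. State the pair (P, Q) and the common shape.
P = [1, 2, 5] / [3, 4] / [6];  Q = [1, 3, 5] / [2, 6] / [4];  common shape = (3, 2, 1)

Row-insert the values π_1, π_2, … into P one at a time, bumping the leftmost entry strictly greater than the inserted value down to the next row. The recording tableau Q records, in position (i, j), the step at which that cell was added to P.
  Insert 6 (step 1): P = [6];  Q = [1]
  Insert 3 (step 2): P = [3] / [6];  Q = [1] / [2]
  Insert 4 (step 3): P = [3, 4] / [6];  Q = [1, 3] / [2]
  Insert 1 (step 4): P = [1, 4] / [3] / [6];  Q = [1, 3] / [2] / [4]
  Insert 5 (step 5): P = [1, 4, 5] / [3] / [6];  Q = [1, 3, 5] / [2] / [4]
  Insert 2 (step 6): P = [1, 2, 5] / [3, 4] / [6];  Q = [1, 3, 5] / [2, 6] / [4]
Final shape: (3, 2, 1).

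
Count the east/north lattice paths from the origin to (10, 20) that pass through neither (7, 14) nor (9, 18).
Number of paths = 11449620

Inclusion–exclusion. Total paths: C(30, 10) = 30045015. Through P₁: C(21, 7)·C(9, 3) = 9767520. Through P₂: C(27, 9)·C(3, 1) = 14060475. Since P₁ is strictly southwest of P₂, a monotone path through both must visit P₁ then P₂; paths through both = C(21, 7)·C(6, 2)·C(3, 1) = 5232600. Avoid both = 30045015 − 9767520 − 14060475 + 5232600 = 11449620.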